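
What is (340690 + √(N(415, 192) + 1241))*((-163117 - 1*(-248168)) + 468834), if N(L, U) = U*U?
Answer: 188703080650 + 553885*√38105 ≈ 1.8881e+11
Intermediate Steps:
N(L, U) = U²
(340690 + √(N(415, 192) + 1241))*((-163117 - 1*(-248168)) + 468834) = (340690 + √(192² + 1241))*((-163117 - 1*(-248168)) + 468834) = (340690 + √(36864 + 1241))*((-163117 + 248168) + 468834) = (340690 + √38105)*(85051 + 468834) = (340690 + √38105)*553885 = 188703080650 + 553885*√38105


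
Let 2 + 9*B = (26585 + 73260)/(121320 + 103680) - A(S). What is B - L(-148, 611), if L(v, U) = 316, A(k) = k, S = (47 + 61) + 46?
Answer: -134980031/405000 ≈ -333.28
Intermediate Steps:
S = 154 (S = 108 + 46 = 154)
B = -7000031/405000 (B = -2/9 + ((26585 + 73260)/(121320 + 103680) - 1*154)/9 = -2/9 + (99845/225000 - 154)/9 = -2/9 + (99845*(1/225000) - 154)/9 = -2/9 + (19969/45000 - 154)/9 = -2/9 + (⅑)*(-6910031/45000) = -2/9 - 6910031/405000 = -7000031/405000 ≈ -17.284)
B - L(-148, 611) = -7000031/405000 - 1*316 = -7000031/405000 - 316 = -134980031/405000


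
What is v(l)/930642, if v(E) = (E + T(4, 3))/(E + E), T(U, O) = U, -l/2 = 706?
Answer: 88/164258313 ≈ 5.3574e-7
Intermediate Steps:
l = -1412 (l = -2*706 = -1412)
v(E) = (4 + E)/(2*E) (v(E) = (E + 4)/(E + E) = (4 + E)/((2*E)) = (4 + E)*(1/(2*E)) = (4 + E)/(2*E))
v(l)/930642 = ((½)*(4 - 1412)/(-1412))/930642 = ((½)*(-1/1412)*(-1408))*(1/930642) = (176/353)*(1/930642) = 88/164258313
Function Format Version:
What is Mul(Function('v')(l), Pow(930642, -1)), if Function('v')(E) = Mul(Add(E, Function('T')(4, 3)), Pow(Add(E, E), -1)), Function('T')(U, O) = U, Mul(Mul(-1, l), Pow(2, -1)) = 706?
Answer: Rational(88, 164258313) ≈ 5.3574e-7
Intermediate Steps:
l = -1412 (l = Mul(-2, 706) = -1412)
Function('v')(E) = Mul(Rational(1, 2), Pow(E, -1), Add(4, E)) (Function('v')(E) = Mul(Add(E, 4), Pow(Add(E, E), -1)) = Mul(Add(4, E), Pow(Mul(2, E), -1)) = Mul(Add(4, E), Mul(Rational(1, 2), Pow(E, -1))) = Mul(Rational(1, 2), Pow(E, -1), Add(4, E)))
Mul(Function('v')(l), Pow(930642, -1)) = Mul(Mul(Rational(1, 2), Pow(-1412, -1), Add(4, -1412)), Pow(930642, -1)) = Mul(Mul(Rational(1, 2), Rational(-1, 1412), -1408), Rational(1, 930642)) = Mul(Rational(176, 353), Rational(1, 930642)) = Rational(88, 164258313)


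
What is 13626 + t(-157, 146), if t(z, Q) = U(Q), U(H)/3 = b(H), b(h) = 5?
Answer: 13641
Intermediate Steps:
U(H) = 15 (U(H) = 3*5 = 15)
t(z, Q) = 15
13626 + t(-157, 146) = 13626 + 15 = 13641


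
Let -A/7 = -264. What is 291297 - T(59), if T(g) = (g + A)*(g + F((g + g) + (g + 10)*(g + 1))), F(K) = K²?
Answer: -34574806764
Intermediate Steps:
A = 1848 (A = -7*(-264) = 1848)
T(g) = (1848 + g)*(g + (2*g + (1 + g)*(10 + g))²) (T(g) = (g + 1848)*(g + ((g + g) + (g + 10)*(g + 1))²) = (1848 + g)*(g + (2*g + (10 + g)*(1 + g))²) = (1848 + g)*(g + (2*g + (1 + g)*(10 + g))²))
291297 - T(59) = 291297 - (184800 + 59⁵ + 1874*59⁴ + 48237*59³ + 349533*59² + 482428*59) = 291297 - (184800 + 714924299 + 1874*12117361 + 48237*205379 + 349533*3481 + 28463252) = 291297 - (184800 + 714924299 + 22707934514 + 9906866823 + 1216724373 + 28463252) = 291297 - 1*34575098061 = 291297 - 34575098061 = -34574806764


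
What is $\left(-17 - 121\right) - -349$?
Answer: $211$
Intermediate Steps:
$\left(-17 - 121\right) - -349 = \left(-17 - 121\right) + 349 = -138 + 349 = 211$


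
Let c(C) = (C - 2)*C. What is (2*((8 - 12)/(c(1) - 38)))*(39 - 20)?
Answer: 152/39 ≈ 3.8974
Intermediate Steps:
c(C) = C*(-2 + C) (c(C) = (-2 + C)*C = C*(-2 + C))
(2*((8 - 12)/(c(1) - 38)))*(39 - 20) = (2*((8 - 12)/(1*(-2 + 1) - 38)))*(39 - 20) = (2*(-4/(1*(-1) - 38)))*19 = (2*(-4/(-1 - 38)))*19 = (2*(-4/(-39)))*19 = (2*(-4*(-1/39)))*19 = (2*(4/39))*19 = (8/39)*19 = 152/39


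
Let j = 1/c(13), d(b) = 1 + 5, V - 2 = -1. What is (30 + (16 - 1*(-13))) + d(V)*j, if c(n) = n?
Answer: 773/13 ≈ 59.462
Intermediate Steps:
V = 1 (V = 2 - 1 = 1)
d(b) = 6
j = 1/13 ≈ 0.076923
(30 + (16 - 1*(-13))) + d(V)*j = (30 + (16 - 1*(-13))) + 6*(1/13) = (30 + (16 + 13)) + 6/13 = (30 + 29) + 6/13 = 59 + 6/13 = 773/13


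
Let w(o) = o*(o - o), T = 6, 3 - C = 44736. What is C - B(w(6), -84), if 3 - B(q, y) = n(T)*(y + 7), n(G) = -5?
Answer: -44351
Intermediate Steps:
C = -44733 (C = 3 - 1*44736 = 3 - 44736 = -44733)
w(o) = 0 (w(o) = o*0 = 0)
B(q, y) = 38 + 5*y (B(q, y) = 3 - (-5)*(y + 7) = 3 - (-5)*(7 + y) = 3 - (-35 - 5*y) = 3 + (35 + 5*y) = 38 + 5*y)
C - B(w(6), -84) = -44733 - (38 + 5*(-84)) = -44733 - (38 - 420) = -44733 - 1*(-382) = -44733 + 382 = -44351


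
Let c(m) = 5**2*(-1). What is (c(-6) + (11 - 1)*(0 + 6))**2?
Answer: 1225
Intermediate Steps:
c(m) = -25 (c(m) = 25*(-1) = -25)
(c(-6) + (11 - 1)*(0 + 6))**2 = (-25 + (11 - 1)*(0 + 6))**2 = (-25 + 10*6)**2 = (-25 + 60)**2 = 35**2 = 1225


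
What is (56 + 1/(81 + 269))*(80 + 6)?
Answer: 842843/175 ≈ 4816.2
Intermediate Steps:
(56 + 1/(81 + 269))*(80 + 6) = (56 + 1/350)*86 = (19601/350)*86 = 842843/175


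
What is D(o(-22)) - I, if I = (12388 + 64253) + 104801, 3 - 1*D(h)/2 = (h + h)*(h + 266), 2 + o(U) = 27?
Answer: -210536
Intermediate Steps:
o(U) = 25 (o(U) = -2 + 27 = 25)
D(h) = 6 - 4*h*(266 + h) (D(h) = 6 - 2*(h + h)*(h + 266) = 6 - 2*2*h*(266 + h) = 6 - 4*h*(266 + h))
I = 181442 (I = 76641 + 104801 = 181442)
D(o(-22)) - I = (6 - 1064*25 - 4*25**2) - 1*181442 = (6 - 26600 - 4*625) - 181442 = (6 - 26600 - 2500) - 181442 = -29094 - 181442 = -210536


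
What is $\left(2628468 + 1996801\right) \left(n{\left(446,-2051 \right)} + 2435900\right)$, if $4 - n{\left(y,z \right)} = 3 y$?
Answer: $11260522648254$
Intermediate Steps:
$n{\left(y,z \right)} = 4 - 3 y$
$\left(2628468 + 1996801\right) \left(n{\left(446,-2051 \right)} + 2435900\right) = \left(2628468 + 1996801\right) \left(\left(4 - 1338\right) + 2435900\right) = 4625269 \left(\left(4 - 1338\right) + 2435900\right) = 4625269 \left(-1334 + 2435900\right) = 4625269 \cdot 2434566 = 11260522648254$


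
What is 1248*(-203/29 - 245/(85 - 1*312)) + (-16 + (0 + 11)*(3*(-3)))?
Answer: -1703417/227 ≈ -7504.0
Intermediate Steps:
1248*(-203/29 - 245/(85 - 1*312)) + (-16 + (0 + 11)*(3*(-3))) = 1248*(-203*1/29 - 245/(85 - 312)) + (-16 + 11*(-9)) = 1248*(-7 - 245/(-227)) + (-16 - 99) = 1248*(-7 - 245*(-1/227)) - 115 = 1248*(-7 + 245/227) - 115 = 1248*(-1344/227) - 115 = -1677312/227 - 115 = -1703417/227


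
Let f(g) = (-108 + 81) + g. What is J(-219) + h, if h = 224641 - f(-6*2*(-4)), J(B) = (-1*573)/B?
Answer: 16397451/73 ≈ 2.2462e+5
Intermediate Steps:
J(B) = -573/B
f(g) = -27 + g
h = 224620 (h = 224641 - (-27 - 6*2*(-4)) = 224641 - (-27 - 12*(-4)) = 224641 - (-27 + 48) = 224641 - 1*21 = 224641 - 21 = 224620)
J(-219) + h = -573/(-219) + 224620 = -573*(-1/219) + 224620 = 191/73 + 224620 = 16397451/73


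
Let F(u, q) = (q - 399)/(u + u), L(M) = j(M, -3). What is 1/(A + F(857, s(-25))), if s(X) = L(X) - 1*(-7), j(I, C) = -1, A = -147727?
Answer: -1714/253204471 ≈ -6.7692e-6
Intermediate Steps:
L(M) = -1
s(X) = 6 (s(X) = -1 - 1*(-7) = -1 + 7 = 6)
F(u, q) = (-399 + q)/(2*u) (F(u, q) = (-399 + q)/((2*u)) = (-399 + q)*(1/(2*u)) = (-399 + q)/(2*u))
1/(A + F(857, s(-25))) = 1/(-147727 + (½)*(-399 + 6)/857) = 1/(-147727 + (½)*(1/857)*(-393)) = 1/(-147727 - 393/1714) = 1/(-253204471/1714) = -1714/253204471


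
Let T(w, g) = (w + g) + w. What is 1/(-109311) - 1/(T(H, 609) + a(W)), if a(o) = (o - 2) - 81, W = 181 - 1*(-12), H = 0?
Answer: -110030/78594609 ≈ -0.0014000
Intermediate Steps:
W = 193 (W = 181 + 12 = 193)
a(o) = -83 + o (a(o) = (-2 + o) - 81 = -83 + o)
T(w, g) = g + 2*w (T(w, g) = (g + w) + w = g + 2*w)
1/(-109311) - 1/(T(H, 609) + a(W)) = 1/(-109311) - 1/((609 + 2*0) + (-83 + 193)) = -1/109311 - 1/((609 + 0) + 110) = -1/109311 - 1/(609 + 110) = -1/109311 - 1/719 = -110030/78594609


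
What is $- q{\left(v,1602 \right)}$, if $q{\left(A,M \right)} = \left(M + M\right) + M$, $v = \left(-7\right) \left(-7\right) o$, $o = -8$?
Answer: $-4806$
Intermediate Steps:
$v = -392$ ($v = \left(-7\right) \left(-7\right) \left(-8\right) = 49 \left(-8\right) = -392$)
$q{\left(A,M \right)} = 3 M$ ($q{\left(A,M \right)} = 2 M + M = 3 M$)
$- q{\left(v,1602 \right)} = - 3 \cdot 1602 = \left(-1\right) 4806 = -4806$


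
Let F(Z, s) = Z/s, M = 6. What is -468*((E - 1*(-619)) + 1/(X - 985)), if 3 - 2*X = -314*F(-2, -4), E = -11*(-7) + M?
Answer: -297324612/905 ≈ -3.2854e+5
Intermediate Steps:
E = 83 (E = -11*(-7) + 6 = 77 + 6 = 83)
X = 80 (X = 3/2 - (-157)*(-2/(-4)) = 3/2 - (-157)*(-2*(-¼)) = 3/2 - (-157)/2 = 3/2 - ½*(-157) = 3/2 + 157/2 = 80)
-468*((E - 1*(-619)) + 1/(X - 985)) = -468*((83 - 1*(-619)) + 1/(80 - 985)) = -468*((83 + 619) + 1/(-905)) = -468*(702 - 1/905) = -468*635309/905 = -297324612/905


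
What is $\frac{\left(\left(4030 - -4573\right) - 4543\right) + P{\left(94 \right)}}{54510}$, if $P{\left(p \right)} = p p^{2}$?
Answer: $\frac{417322}{27255} \approx 15.312$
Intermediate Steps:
$P{\left(p \right)} = p^{3}$
$\frac{\left(\left(4030 - -4573\right) - 4543\right) + P{\left(94 \right)}}{54510} = \frac{\left(\left(4030 - -4573\right) - 4543\right) + 94^{3}}{54510} = \left(\left(\left(4030 + 4573\right) - 4543\right) + 830584\right) \frac{1}{54510} = \left(\left(8603 - 4543\right) + 830584\right) \frac{1}{54510} = \left(4060 + 830584\right) \frac{1}{54510} = 834644 \cdot \frac{1}{54510} = \frac{417322}{27255}$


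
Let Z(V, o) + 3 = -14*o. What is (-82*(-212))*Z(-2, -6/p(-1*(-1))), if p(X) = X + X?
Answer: 677976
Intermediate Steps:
p(X) = 2*X
Z(V, o) = -3 - 14*o
(-82*(-212))*Z(-2, -6/p(-1*(-1))) = (-82*(-212))*(-3 - (-84)/(2*(-1*(-1)))) = 17384*(-3 - (-84)/(2*1)) = 17384*(-3 - (-84)/2) = 17384*(-3 - 14*(-3)) = 17384*(-3 + 42) = 17384*39 = 677976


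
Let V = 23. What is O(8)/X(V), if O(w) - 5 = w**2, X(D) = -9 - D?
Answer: -69/32 ≈ -2.1563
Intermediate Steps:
O(w) = 5 + w**2
O(8)/X(V) = (5 + 8**2)/(-9 - 1*23) = (5 + 64)/(-9 - 23) = 69/(-32) = 69*(-1/32) = -69/32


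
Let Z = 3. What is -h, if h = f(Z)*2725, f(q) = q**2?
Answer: -24525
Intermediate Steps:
h = 24525 (h = 3**2*2725 = 9*2725 = 24525)
-h = -1*24525 = -24525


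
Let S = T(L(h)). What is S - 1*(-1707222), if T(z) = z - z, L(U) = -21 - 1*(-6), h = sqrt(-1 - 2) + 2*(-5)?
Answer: 1707222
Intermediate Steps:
h = -10 + I*sqrt(3) (h = sqrt(-3) - 10 = I*sqrt(3) - 10 = -10 + I*sqrt(3) ≈ -10.0 + 1.732*I)
L(U) = -15 (L(U) = -21 + 6 = -15)
T(z) = 0
S = 0
S - 1*(-1707222) = 0 - 1*(-1707222) = 0 + 1707222 = 1707222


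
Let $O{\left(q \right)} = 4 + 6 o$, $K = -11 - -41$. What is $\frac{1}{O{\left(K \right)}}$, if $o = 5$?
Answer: $\frac{1}{34} \approx 0.029412$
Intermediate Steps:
$K = 30$ ($K = -11 + 41 = 30$)
$O{\left(q \right)} = 34$ ($O{\left(q \right)} = 4 + 6 \cdot 5 = 4 + 30 = 34$)
$\frac{1}{O{\left(K \right)}} = \frac{1}{34}$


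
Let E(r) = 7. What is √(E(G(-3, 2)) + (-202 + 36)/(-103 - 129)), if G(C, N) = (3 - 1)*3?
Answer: √25955/58 ≈ 2.7777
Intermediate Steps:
G(C, N) = 6 (G(C, N) = 2*3 = 6)
√(E(G(-3, 2)) + (-202 + 36)/(-103 - 129)) = √(7 + (-202 + 36)/(-103 - 129)) = √(7 - 166/(-232)) = √(7 - 166*(-1/232)) = √(7 + 83/116) = √(895/116) = √25955/58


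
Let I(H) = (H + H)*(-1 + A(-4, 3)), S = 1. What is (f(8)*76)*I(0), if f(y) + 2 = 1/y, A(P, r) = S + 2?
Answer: 0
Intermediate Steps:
A(P, r) = 3 (A(P, r) = 1 + 2 = 3)
I(H) = 4*H (I(H) = (H + H)*(-1 + 3) = (2*H)*2 = 4*H)
f(y) = -2 + 1/y
(f(8)*76)*I(0) = ((-2 + 1/8)*76)*(4*0) = ((-2 + 1/8)*76)*0 = -15/8*76*0 = -285/2*0 = 0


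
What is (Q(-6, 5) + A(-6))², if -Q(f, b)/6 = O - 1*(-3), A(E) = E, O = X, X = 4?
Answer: 2304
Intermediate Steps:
O = 4
Q(f, b) = -42 (Q(f, b) = -6*(4 - 1*(-3)) = -6*(4 + 3) = -6*7 = -42)
(Q(-6, 5) + A(-6))² = (-42 - 6)² = (-48)² = 2304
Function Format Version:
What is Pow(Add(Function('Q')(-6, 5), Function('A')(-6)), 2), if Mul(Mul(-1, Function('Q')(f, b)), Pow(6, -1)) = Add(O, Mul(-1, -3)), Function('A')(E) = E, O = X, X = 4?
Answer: 2304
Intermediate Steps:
O = 4
Function('Q')(f, b) = -42 (Function('Q')(f, b) = Mul(-6, Add(4, Mul(-1, -3))) = Mul(-6, Add(4, 3)) = Mul(-6, 7) = -42)
Pow(Add(Function('Q')(-6, 5), Function('A')(-6)), 2) = Pow(Add(-42, -6), 2) = Pow(-48, 2) = 2304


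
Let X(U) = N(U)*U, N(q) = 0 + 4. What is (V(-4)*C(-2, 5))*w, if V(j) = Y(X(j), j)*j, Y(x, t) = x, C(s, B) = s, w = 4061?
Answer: -519808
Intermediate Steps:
N(q) = 4
X(U) = 4*U
V(j) = 4*j**2 (V(j) = (4*j)*j = 4*j**2)
(V(-4)*C(-2, 5))*w = ((4*(-4)**2)*(-2))*4061 = ((4*16)*(-2))*4061 = (64*(-2))*4061 = -128*4061 = -519808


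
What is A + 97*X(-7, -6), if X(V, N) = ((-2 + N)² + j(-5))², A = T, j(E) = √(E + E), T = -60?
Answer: 396282 + 12416*I*√10 ≈ 3.9628e+5 + 39263.0*I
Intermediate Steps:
j(E) = √2*√E (j(E) = √(2*E) = √2*√E)
A = -60
X(V, N) = ((-2 + N)² + I*√10)² (X(V, N) = ((-2 + N)² + √2*√(-5))² = ((-2 + N)² + √2*(I*√5))² = ((-2 + N)² + I*√10)²)
A + 97*X(-7, -6) = -60 + 97*((-2 - 6)² + I*√10)² = -60 + 97*((-8)² + I*√10)² = -60 + 97*(64 + I*√10)²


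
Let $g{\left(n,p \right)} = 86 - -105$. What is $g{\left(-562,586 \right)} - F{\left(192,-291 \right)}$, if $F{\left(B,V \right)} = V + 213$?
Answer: $269$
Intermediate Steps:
$F{\left(B,V \right)} = 213 + V$
$g{\left(n,p \right)} = 191$ ($g{\left(n,p \right)} = 86 + 105 = 191$)
$g{\left(-562,586 \right)} - F{\left(192,-291 \right)} = 191 - \left(213 - 291\right) = 191 - -78 = 191 + 78 = 269$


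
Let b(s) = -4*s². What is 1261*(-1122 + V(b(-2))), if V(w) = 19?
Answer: -1390883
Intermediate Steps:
1261*(-1122 + V(b(-2))) = 1261*(-1122 + 19) = 1261*(-1103) = -1390883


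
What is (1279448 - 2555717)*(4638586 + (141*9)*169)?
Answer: -6193793441643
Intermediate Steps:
(1279448 - 2555717)*(4638586 + (141*9)*169) = -1276269*(4638586 + 1269*169) = -1276269*(4638586 + 214461) = -1276269*4853047 = -6193793441643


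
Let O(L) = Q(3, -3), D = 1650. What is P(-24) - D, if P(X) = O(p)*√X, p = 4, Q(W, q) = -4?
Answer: -1650 - 8*I*√6 ≈ -1650.0 - 19.596*I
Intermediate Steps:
O(L) = -4
P(X) = -4*√X
P(-24) - D = -8*I*√6 - 1*1650 = -8*I*√6 - 1650 = -1650 - 8*I*√6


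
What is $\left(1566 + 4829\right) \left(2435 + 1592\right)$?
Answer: $25752665$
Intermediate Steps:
$\left(1566 + 4829\right) \left(2435 + 1592\right) = 6395 \cdot 4027 = 25752665$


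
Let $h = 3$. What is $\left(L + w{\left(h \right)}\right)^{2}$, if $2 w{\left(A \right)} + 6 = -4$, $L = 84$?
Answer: $6241$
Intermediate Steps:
$w{\left(A \right)} = -5$ ($w{\left(A \right)} = -3 + \frac{1}{2} \left(-4\right) = -3 - 2 = -5$)
$\left(L + w{\left(h \right)}\right)^{2} = \left(84 - 5\right)^{2} = 79^{2} = 6241$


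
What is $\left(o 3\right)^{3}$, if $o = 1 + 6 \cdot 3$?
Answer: $185193$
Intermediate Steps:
$o = 19$ ($o = 1 + 18 = 19$)
$\left(o 3\right)^{3} = \left(19 \cdot 3\right)^{3} = 57^{3} = 185193$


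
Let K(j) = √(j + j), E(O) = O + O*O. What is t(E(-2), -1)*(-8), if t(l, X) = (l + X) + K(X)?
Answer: -8 - 8*I*√2 ≈ -8.0 - 11.314*I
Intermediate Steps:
E(O) = O + O²
K(j) = √2*√j (K(j) = √(2*j) = √2*√j)
t(l, X) = X + l + √2*√X (t(l, X) = (l + X) + √2*√X = (X + l) + √2*√X = X + l + √2*√X)
t(E(-2), -1)*(-8) = (-1 - 2*(1 - 2) + √2*√(-1))*(-8) = (-1 - 2*(-1) + √2*I)*(-8) = (-1 + 2 + I*√2)*(-8) = (1 + I*√2)*(-8) = -8 - 8*I*√2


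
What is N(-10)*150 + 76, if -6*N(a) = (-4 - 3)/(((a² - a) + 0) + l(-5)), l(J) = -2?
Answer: 8383/108 ≈ 77.620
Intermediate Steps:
N(a) = 7/(6*(-2 + a² - a)) (N(a) = -(-4 - 3)/(6*(((a² - a) + 0) - 2)) = -(-7)/(6*((a² - a) - 2)) = -(-7)/(6*(-2 + a² - a)) = 7/(6*(-2 + a² - a)))
N(-10)*150 + 76 = (7/(6*(-2 + (-10)² - 1*(-10))))*150 + 76 = (7/(6*(-2 + 100 + 10)))*150 + 76 = ((7/6)/108)*150 + 76 = ((7/6)*(1/108))*150 + 76 = (7/648)*150 + 76 = 175/108 + 76 = 8383/108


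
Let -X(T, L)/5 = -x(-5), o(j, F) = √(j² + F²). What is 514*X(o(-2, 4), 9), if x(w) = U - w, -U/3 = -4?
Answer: 43690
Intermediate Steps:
U = 12 (U = -3*(-4) = 12)
o(j, F) = √(F² + j²)
x(w) = 12 - w
X(T, L) = 85 (X(T, L) = -(-5)*(12 - 1*(-5)) = -(-5)*(12 + 5) = -(-5)*17 = -5*(-17) = 85)
514*X(o(-2, 4), 9) = 514*85 = 43690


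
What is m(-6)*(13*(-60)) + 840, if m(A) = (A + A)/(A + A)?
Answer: 60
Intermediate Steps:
m(A) = 1 (m(A) = (2*A)/((2*A)) = (2*A)*(1/(2*A)) = 1)
m(-6)*(13*(-60)) + 840 = 1*(13*(-60)) + 840 = 1*(-780) + 840 = -780 + 840 = 60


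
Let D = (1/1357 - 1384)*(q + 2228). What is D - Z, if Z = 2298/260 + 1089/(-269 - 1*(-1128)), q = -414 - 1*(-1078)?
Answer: -606529051995957/151536190 ≈ -4.0025e+6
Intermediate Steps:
q = 664 (q = -414 + 1078 = 664)
Z = 1128561/111670 (Z = 2298*(1/260) + 1089/(-269 + 1128) = 1149/130 + 1089/859 = 1128561/111670 ≈ 10.106)
D = -5431427604/1357 (D = (1/1357 - 1384)*(664 + 2228) = (1/1357 - 1384)*2892 = -1878087/1357*2892 = -5431427604/1357 ≈ -4.0025e+6)
D - Z = -5431427604/1357 - 1*1128561/111670 = -5431427604/1357 - 1128561/111670 = -606529051995957/151536190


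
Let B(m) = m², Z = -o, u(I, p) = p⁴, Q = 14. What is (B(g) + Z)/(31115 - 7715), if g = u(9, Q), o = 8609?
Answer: 1475780447/23400 ≈ 63068.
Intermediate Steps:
g = 38416 (g = 14⁴ = 38416)
Z = -8609 (Z = -1*8609 = -8609)
(B(g) + Z)/(31115 - 7715) = (38416² - 8609)/(31115 - 7715) = (1475789056 - 8609)/23400 = 1475780447*(1/23400) = 1475780447/23400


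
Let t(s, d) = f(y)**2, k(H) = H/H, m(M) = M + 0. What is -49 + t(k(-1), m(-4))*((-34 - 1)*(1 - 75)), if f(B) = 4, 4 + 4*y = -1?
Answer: 41391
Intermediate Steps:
y = -5/4 (y = -1 + (1/4)*(-1) = -1 - 1/4 = -5/4 ≈ -1.2500)
m(M) = M
k(H) = 1
t(s, d) = 16 (t(s, d) = 4**2 = 16)
-49 + t(k(-1), m(-4))*((-34 - 1)*(1 - 75)) = -49 + 16*((-34 - 1)*(1 - 75)) = -49 + 16*(-35*(-74)) = -49 + 16*2590 = -49 + 41440 = 41391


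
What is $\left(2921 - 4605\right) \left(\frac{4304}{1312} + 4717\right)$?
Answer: $- \frac{325907046}{41} \approx -7.949 \cdot 10^{6}$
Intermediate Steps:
$\left(2921 - 4605\right) \left(\frac{4304}{1312} + 4717\right) = - 1684 \left(4304 \cdot \frac{1}{1312} + 4717\right) = - 1684 \left(\frac{269}{82} + 4717\right) = \left(-1684\right) \frac{387063}{82} = - \frac{325907046}{41}$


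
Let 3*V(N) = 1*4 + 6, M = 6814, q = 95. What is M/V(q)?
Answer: 10221/5 ≈ 2044.2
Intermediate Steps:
V(N) = 10/3 (V(N) = (1*4 + 6)/3 = (4 + 6)/3 = (1/3)*10 = 10/3)
M/V(q) = 6814/(10/3) = 6814*(3/10) = 10221/5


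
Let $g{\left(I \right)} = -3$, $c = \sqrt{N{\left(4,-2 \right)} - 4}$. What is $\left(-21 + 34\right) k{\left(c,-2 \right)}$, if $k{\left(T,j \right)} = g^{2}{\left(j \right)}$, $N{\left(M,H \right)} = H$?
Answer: $117$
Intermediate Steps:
$c = i \sqrt{6}$ ($c = \sqrt{-2 - 4} = \sqrt{-6} = i \sqrt{6} \approx 2.4495 i$)
$k{\left(T,j \right)} = 9$ ($k{\left(T,j \right)} = \left(-3\right)^{2} = 9$)
$\left(-21 + 34\right) k{\left(c,-2 \right)} = \left(-21 + 34\right) 9 = 13 \cdot 9 = 117$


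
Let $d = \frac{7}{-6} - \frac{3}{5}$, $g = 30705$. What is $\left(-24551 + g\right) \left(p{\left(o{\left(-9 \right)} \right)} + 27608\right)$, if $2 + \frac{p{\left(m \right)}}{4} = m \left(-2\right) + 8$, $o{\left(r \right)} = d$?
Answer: $\frac{2552014568}{15} \approx 1.7013 \cdot 10^{8}$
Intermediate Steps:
$d = - \frac{53}{30}$ ($d = 7 \left(- \frac{1}{6}\right) - \frac{3}{5} = - \frac{7}{6} - \frac{3}{5} = - \frac{53}{30} \approx -1.7667$)
$o{\left(r \right)} = - \frac{53}{30}$
$p{\left(m \right)} = 24 - 8 m$ ($p{\left(m \right)} = -8 + 4 \left(m \left(-2\right) + 8\right) = -8 + 4 \left(- 2 m + 8\right) = -8 + 4 \left(8 - 2 m\right) = -8 - \left(-32 + 8 m\right) = 24 - 8 m$)
$\left(-24551 + g\right) \left(p{\left(o{\left(-9 \right)} \right)} + 27608\right) = \left(-24551 + 30705\right) \left(\left(24 - - \frac{212}{15}\right) + 27608\right) = 6154 \left(\left(24 + \frac{212}{15}\right) + 27608\right) = 6154 \left(\frac{572}{15} + 27608\right) = 6154 \cdot \frac{414692}{15} = \frac{2552014568}{15}$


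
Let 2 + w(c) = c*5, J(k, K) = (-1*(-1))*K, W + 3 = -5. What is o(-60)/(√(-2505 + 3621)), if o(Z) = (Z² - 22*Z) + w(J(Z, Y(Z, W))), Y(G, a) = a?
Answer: 813*√31/31 ≈ 146.02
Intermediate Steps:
W = -8 (W = -3 - 5 = -8)
J(k, K) = K (J(k, K) = 1*K = K)
w(c) = -2 + 5*c (w(c) = -2 + c*5 = -2 + 5*c)
o(Z) = -42 + Z² - 22*Z (o(Z) = (Z² - 22*Z) + (-2 + 5*(-8)) = (Z² - 22*Z) + (-2 - 40) = (Z² - 22*Z) - 42 = -42 + Z² - 22*Z)
o(-60)/(√(-2505 + 3621)) = (-42 + (-60)² - 22*(-60))/(√(-2505 + 3621)) = (-42 + 3600 + 1320)/(√1116) = 4878/((6*√31)) = 4878*(√31/186) = 813*√31/31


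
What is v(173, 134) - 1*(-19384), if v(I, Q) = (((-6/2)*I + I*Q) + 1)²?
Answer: 513676280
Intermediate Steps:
v(I, Q) = (1 - 3*I + I*Q)² (v(I, Q) = (((-6*½)*I + I*Q) + 1)² = ((-3*I + I*Q) + 1)² = (1 - 3*I + I*Q)²)
v(173, 134) - 1*(-19384) = (1 - 3*173 + 173*134)² - 1*(-19384) = (1 - 519 + 23182)² + 19384 = 22664² + 19384 = 513656896 + 19384 = 513676280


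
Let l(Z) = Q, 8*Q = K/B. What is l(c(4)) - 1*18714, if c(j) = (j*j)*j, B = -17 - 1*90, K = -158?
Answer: -8009513/428 ≈ -18714.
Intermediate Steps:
B = -107 (B = -17 - 90 = -107)
c(j) = j**3 (c(j) = j**2*j = j**3)
Q = 79/428 (Q = (-158/(-107))/8 = (-158*(-1/107))/8 = (1/8)*(158/107) = 79/428 ≈ 0.18458)
l(Z) = 79/428
l(c(4)) - 1*18714 = 79/428 - 1*18714 = 79/428 - 18714 = -8009513/428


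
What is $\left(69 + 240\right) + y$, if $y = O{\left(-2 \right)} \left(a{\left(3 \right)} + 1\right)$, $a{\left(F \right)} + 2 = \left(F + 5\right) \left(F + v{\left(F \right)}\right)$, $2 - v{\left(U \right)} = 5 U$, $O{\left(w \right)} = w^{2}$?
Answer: $-15$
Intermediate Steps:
$v{\left(U \right)} = 2 - 5 U$
$a{\left(F \right)} = -2 + \left(2 - 4 F\right) \left(5 + F\right)$ ($a{\left(F \right)} = -2 + \left(F + 5\right) \left(F - \left(-2 + 5 F\right)\right) = -2 + \left(5 + F\right) \left(2 - 4 F\right) = -2 + \left(2 - 4 F\right) \left(5 + F\right)$)
$y = -324$ ($y = \left(-2\right)^{2} \left(\left(8 - 54 - 4 \cdot 3^{2}\right) + 1\right) = 4 \left(\left(8 - 54 - 36\right) + 1\right) = 4 \left(-82 + 1\right) = 4 \left(-81\right) = -324$)
$\left(69 + 240\right) + y = \left(69 + 240\right) - 324 = 309 - 324 = -15$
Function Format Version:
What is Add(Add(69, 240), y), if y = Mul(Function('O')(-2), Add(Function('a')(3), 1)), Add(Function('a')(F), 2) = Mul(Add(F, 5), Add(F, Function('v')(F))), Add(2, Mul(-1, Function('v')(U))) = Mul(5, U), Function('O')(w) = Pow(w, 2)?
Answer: -15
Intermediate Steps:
Function('v')(U) = Add(2, Mul(-5, U)) (Function('v')(U) = Add(2, Mul(-1, Mul(5, U))) = Add(2, Mul(-5, U)))
Function('a')(F) = Add(-2, Mul(Add(2, Mul(-4, F)), Add(5, F))) (Function('a')(F) = Add(-2, Mul(Add(F, 5), Add(F, Add(2, Mul(-5, F))))) = Add(-2, Mul(Add(5, F), Add(2, Mul(-4, F)))) = Add(-2, Mul(Add(2, Mul(-4, F)), Add(5, F))))
y = -324 (y = Mul(Pow(-2, 2), Add(Add(8, Mul(-18, 3), Mul(-4, Pow(3, 2))), 1)) = Mul(4, Add(Add(8, -54, Mul(-4, 9)), 1)) = Mul(4, Add(Add(8, -54, -36), 1)) = Mul(4, Add(-82, 1)) = Mul(4, -81) = -324)
Add(Add(69, 240), y) = Add(Add(69, 240), -324) = Add(309, -324) = -15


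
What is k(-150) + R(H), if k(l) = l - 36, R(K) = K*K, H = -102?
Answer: 10218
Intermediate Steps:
R(K) = K²
k(l) = -36 + l
k(-150) + R(H) = (-36 - 150) + (-102)² = -186 + 10404 = 10218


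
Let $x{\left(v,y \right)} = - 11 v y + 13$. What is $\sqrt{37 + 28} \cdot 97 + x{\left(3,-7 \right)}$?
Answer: $244 + 97 \sqrt{65} \approx 1026.0$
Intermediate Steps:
$x{\left(v,y \right)} = 13 - 11 v y$ ($x{\left(v,y \right)} = - 11 v y + 13 = 13 - 11 v y$)
$\sqrt{37 + 28} \cdot 97 + x{\left(3,-7 \right)} = \sqrt{37 + 28} \cdot 97 - \left(-13 + 33 \left(-7\right)\right) = \sqrt{65} \cdot 97 + \left(13 + 231\right) = 97 \sqrt{65} + 244 = 244 + 97 \sqrt{65}$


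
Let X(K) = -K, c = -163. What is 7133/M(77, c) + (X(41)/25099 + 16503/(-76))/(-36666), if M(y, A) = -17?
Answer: -26257056466229/62579035512 ≈ -419.58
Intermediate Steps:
7133/M(77, c) + (X(41)/25099 + 16503/(-76))/(-36666) = 7133/(-17) + (-1*41/25099 + 16503/(-76))/(-36666) = 7133*(-1/17) + (-41*1/25099 + 16503*(-1/76))*(-1/36666) = -7133/17 + (-41/25099 - 16503/76)*(-1/36666) = -7133/17 - 21800627/100396*(-1/36666) = -7133/17 + 21800627/3681119736 = -26257056466229/62579035512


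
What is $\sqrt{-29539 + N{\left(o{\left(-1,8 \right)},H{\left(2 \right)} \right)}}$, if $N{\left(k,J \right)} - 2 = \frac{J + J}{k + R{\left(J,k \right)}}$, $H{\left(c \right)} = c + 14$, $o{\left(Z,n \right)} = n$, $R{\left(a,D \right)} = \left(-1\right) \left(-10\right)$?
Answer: $\frac{i \sqrt{265817}}{3} \approx 171.86 i$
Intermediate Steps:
$R{\left(a,D \right)} = 10$
$H{\left(c \right)} = 14 + c$
$N{\left(k,J \right)} = 2 + \frac{2 J}{10 + k}$ ($N{\left(k,J \right)} = 2 + \frac{J + J}{k + 10} = 2 + \frac{2 J}{10 + k}$)
$\sqrt{-29539 + N{\left(o{\left(-1,8 \right)},H{\left(2 \right)} \right)}} = \sqrt{-29539 + \frac{2 \left(10 + \left(14 + 2\right) + 8\right)}{10 + 8}} = \sqrt{-29539 + \frac{2 \left(10 + 16 + 8\right)}{18}} = \sqrt{-29539 + 2 \cdot \frac{1}{18} \cdot 34} = \sqrt{-29539 + \frac{34}{9}} = \sqrt{- \frac{265817}{9}} = \frac{i \sqrt{265817}}{3}$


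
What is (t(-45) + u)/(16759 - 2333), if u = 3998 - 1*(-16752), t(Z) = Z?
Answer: 20705/14426 ≈ 1.4353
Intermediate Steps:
u = 20750 (u = 3998 + 16752 = 20750)
(t(-45) + u)/(16759 - 2333) = (-45 + 20750)/(16759 - 2333) = 20705/14426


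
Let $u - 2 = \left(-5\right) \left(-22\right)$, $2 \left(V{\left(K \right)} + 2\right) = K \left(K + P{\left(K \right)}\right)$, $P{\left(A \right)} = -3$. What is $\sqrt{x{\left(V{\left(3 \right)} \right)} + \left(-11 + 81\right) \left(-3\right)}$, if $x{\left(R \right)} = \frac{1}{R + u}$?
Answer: $\frac{i \sqrt{2540890}}{110} \approx 14.491 i$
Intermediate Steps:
$V{\left(K \right)} = -2 + \frac{K \left(-3 + K\right)}{2}$ ($V{\left(K \right)} = -2 + \frac{K \left(K - 3\right)}{2} = -2 + \frac{K \left(-3 + K\right)}{2}$)
$u = 112$ ($u = 2 - -110 = 2 + 110 = 112$)
$x{\left(R \right)} = \frac{1}{112 + R}$ ($x{\left(R \right)} = \frac{1}{R + 112} = \frac{1}{112 + R}$)
$\sqrt{x{\left(V{\left(3 \right)} \right)} + \left(-11 + 81\right) \left(-3\right)} = \sqrt{\frac{1}{112 - \left(\frac{13}{2} - \frac{9}{2}\right)} + \left(-11 + 81\right) \left(-3\right)} = \sqrt{\frac{1}{112 - 2} + 70 \left(-3\right)} = \sqrt{\frac{1}{112 - 2} - 210} = \sqrt{\frac{1}{110} - 210} = \sqrt{- \frac{23099}{110}} = \frac{i \sqrt{2540890}}{110}$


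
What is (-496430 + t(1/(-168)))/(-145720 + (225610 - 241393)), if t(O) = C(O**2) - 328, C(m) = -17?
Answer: 496775/161503 ≈ 3.0760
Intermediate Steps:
t(O) = -345 (t(O) = -17 - 328 = -345)
(-496430 + t(1/(-168)))/(-145720 + (225610 - 241393)) = (-496430 - 345)/(-145720 + (225610 - 241393)) = -496775/(-145720 - 15783) = -496775/(-161503) = -496775*(-1/161503) = 496775/161503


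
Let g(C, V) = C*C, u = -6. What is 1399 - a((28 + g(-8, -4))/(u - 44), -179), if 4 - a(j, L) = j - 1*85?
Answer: 32704/25 ≈ 1308.2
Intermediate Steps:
g(C, V) = C**2
a(j, L) = 89 - j (a(j, L) = 4 - (j - 1*85) = 4 - (j - 85) = 4 - (-85 + j) = 4 + (85 - j) = 89 - j)
1399 - a((28 + g(-8, -4))/(u - 44), -179) = 1399 - (89 - (28 + (-8)**2)/(-6 - 44)) = 1399 - (89 - (28 + 64)/(-50)) = 1399 - (89 - 92*(-1)/50) = 1399 - (89 - 1*(-46/25)) = 1399 - (89 + 46/25) = 1399 - 1*2271/25 = 1399 - 2271/25 = 32704/25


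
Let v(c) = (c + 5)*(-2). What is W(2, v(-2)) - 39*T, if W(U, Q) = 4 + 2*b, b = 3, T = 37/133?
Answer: -113/133 ≈ -0.84962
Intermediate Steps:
T = 37/133 (T = 37*(1/133) = 37/133 ≈ 0.27820)
v(c) = -10 - 2*c (v(c) = (5 + c)*(-2) = -10 - 2*c)
W(U, Q) = 10 (W(U, Q) = 4 + 2*3 = 4 + 6 = 10)
W(2, v(-2)) - 39*T = 10 - 39*37/133 = 10 - 1443/133 = -113/133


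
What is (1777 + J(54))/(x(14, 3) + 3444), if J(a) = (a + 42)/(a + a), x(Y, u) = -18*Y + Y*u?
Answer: 16001/29106 ≈ 0.54975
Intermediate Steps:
J(a) = (42 + a)/(2*a) (J(a) = (42 + a)/((2*a)) = (42 + a)*(1/(2*a)) = (42 + a)/(2*a))
(1777 + J(54))/(x(14, 3) + 3444) = (1777 + (½)*(42 + 54)/54)/(14*(-18 + 3) + 3444) = (1777 + (½)*(1/54)*96)/(14*(-15) + 3444) = (1777 + 8/9)/(-210 + 3444) = (16001/9)/3234 = (16001/9)*(1/3234) = 16001/29106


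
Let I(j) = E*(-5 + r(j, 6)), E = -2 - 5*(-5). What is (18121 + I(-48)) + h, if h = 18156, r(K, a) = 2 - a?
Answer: 36070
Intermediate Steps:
E = 23 (E = -2 + 25 = 23)
I(j) = -207 (I(j) = 23*(-5 + (2 - 1*6)) = 23*(-5 + (2 - 6)) = 23*(-5 - 4) = 23*(-9) = -207)
(18121 + I(-48)) + h = (18121 - 207) + 18156 = 17914 + 18156 = 36070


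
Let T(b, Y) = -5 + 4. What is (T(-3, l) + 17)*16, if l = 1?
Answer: 256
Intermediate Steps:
T(b, Y) = -1
(T(-3, l) + 17)*16 = (-1 + 17)*16 = 16*16 = 256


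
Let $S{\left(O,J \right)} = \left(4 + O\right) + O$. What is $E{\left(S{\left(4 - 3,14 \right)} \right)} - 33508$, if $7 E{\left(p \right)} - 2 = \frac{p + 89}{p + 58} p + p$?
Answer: $- \frac{7505251}{224} \approx -33506.0$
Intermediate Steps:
$S{\left(O,J \right)} = 4 + 2 O$
$E{\left(p \right)} = \frac{2}{7} + \frac{p}{7} + \frac{p \left(89 + p\right)}{7 \left(58 + p\right)}$ ($E{\left(p \right)} = \frac{2}{7} + \frac{\frac{p + 89}{p + 58} p + p}{7} = \frac{2}{7} + \frac{\frac{89 + p}{58 + p} p + p}{7} = \frac{2}{7} + \frac{\frac{p \left(89 + p\right)}{58 + p} + p}{7} = \frac{2}{7} + \frac{p + \frac{p \left(89 + p\right)}{58 + p}}{7} = \frac{2}{7} + \left(\frac{p}{7} + \frac{p \left(89 + p\right)}{7 \left(58 + p\right)}\right) = \frac{2}{7} + \frac{p}{7} + \frac{p \left(89 + p\right)}{7 \left(58 + p\right)}$)
$E{\left(S{\left(4 - 3,14 \right)} \right)} - 33508 = \frac{116 + 2 \left(4 + 2 \left(4 - 3\right)\right)^{2} + 149 \left(4 + 2 \left(4 - 3\right)\right)}{7 \left(58 + \left(4 + 2 \left(4 - 3\right)\right)\right)} - 33508 = \frac{116 + 2 \left(4 + 2 \cdot 1\right)^{2} + 149 \left(4 + 2 \cdot 1\right)}{7 \left(58 + \left(4 + 2 \cdot 1\right)\right)} - 33508 = \frac{116 + 2 \left(4 + 2\right)^{2} + 149 \left(4 + 2\right)}{7 \left(58 + \left(4 + 2\right)\right)} - 33508 = \frac{116 + 2 \cdot 6^{2} + 149 \cdot 6}{7 \left(58 + 6\right)} - 33508 = \frac{116 + 2 \cdot 36 + 894}{7 \cdot 64} - 33508 = \frac{1}{7} \cdot \frac{1}{64} \left(116 + 72 + 894\right) - 33508 = \frac{1}{7} \cdot \frac{1}{64} \cdot 1082 - 33508 = \frac{541}{224} - 33508 = - \frac{7505251}{224}$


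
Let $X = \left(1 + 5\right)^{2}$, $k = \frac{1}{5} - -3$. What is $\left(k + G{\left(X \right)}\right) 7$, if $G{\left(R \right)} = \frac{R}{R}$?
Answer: $\frac{147}{5} \approx 29.4$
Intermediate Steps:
$k = \frac{16}{5}$ ($k = \frac{1}{5} + 3 = \frac{16}{5} \approx 3.2$)
$X = 36$ ($X = 6^{2} = 36$)
$G{\left(R \right)} = 1$
$\left(k + G{\left(X \right)}\right) 7 = \left(\frac{16}{5} + 1\right) 7 = \frac{21}{5} \cdot 7 = \frac{147}{5}$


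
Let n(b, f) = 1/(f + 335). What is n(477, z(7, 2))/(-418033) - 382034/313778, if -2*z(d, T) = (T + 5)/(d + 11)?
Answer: -962449045086737/790493345348861 ≈ -1.2175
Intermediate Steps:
z(d, T) = -(5 + T)/(2*(11 + d)) (z(d, T) = -(T + 5)/(2*(d + 11)) = -(5 + T)/(2*(11 + d)))
n(b, f) = 1/(335 + f)
n(477, z(7, 2))/(-418033) - 382034/313778 = 1/((335 + (-5 - 1*2)/(2*(11 + 7)))*(-418033)) - 382034/313778 = -1/418033/(335 + (½)*(-5 - 2)/18) - 382034*1/313778 = -1/418033/(335 + (½)*(1/18)*(-7)) - 191017/156889 = -1/418033/(335 - 7/36) - 191017/156889 = -1/418033/(12053/36) - 191017/156889 = (36/12053)*(-1/418033) - 191017/156889 = -36/5038551749 - 191017/156889 = -962449045086737/790493345348861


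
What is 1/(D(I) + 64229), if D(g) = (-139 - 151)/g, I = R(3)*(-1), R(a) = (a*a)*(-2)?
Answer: 9/577916 ≈ 1.5573e-5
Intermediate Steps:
R(a) = -2*a² (R(a) = a²*(-2) = -2*a²)
I = 18 (I = -2*3²*(-1) = -2*9*(-1) = -18*(-1) = 18)
D(g) = -290/g
1/(D(I) + 64229) = 1/(-290/18 + 64229) = 1/(-290*1/18 + 64229) = 1/(-145/9 + 64229) = 1/(577916/9) = 9/577916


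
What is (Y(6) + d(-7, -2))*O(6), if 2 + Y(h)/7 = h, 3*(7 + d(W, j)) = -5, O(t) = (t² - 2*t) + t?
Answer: 580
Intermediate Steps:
O(t) = t² - t
d(W, j) = -26/3 (d(W, j) = -7 + (⅓)*(-5) = -7 - 5/3 = -26/3)
Y(h) = -14 + 7*h
(Y(6) + d(-7, -2))*O(6) = ((-14 + 7*6) - 26/3)*(6*(-1 + 6)) = ((-14 + 42) - 26/3)*(6*5) = (28 - 26/3)*30 = (58/3)*30 = 580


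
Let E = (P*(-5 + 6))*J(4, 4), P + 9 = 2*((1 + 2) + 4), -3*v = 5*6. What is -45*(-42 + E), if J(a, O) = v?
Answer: 4140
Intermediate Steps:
v = -10 (v = -5*6/3 = -⅓*30 = -10)
J(a, O) = -10
P = 5 (P = -9 + 2*((1 + 2) + 4) = -9 + 2*(3 + 4) = -9 + 2*7 = -9 + 14 = 5)
E = -50 (E = (5*(-5 + 6))*(-10) = (5*1)*(-10) = 5*(-10) = -50)
-45*(-42 + E) = -45*(-42 - 50) = -45*(-92) = 4140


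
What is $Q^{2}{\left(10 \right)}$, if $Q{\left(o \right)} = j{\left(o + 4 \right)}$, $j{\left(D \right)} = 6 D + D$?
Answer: $9604$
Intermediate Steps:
$j{\left(D \right)} = 7 D$
$Q{\left(o \right)} = 28 + 7 o$ ($Q{\left(o \right)} = 7 \left(o + 4\right) = 7 \left(4 + o\right) = 28 + 7 o$)
$Q^{2}{\left(10 \right)} = \left(28 + 7 \cdot 10\right)^{2} = \left(28 + 70\right)^{2} = 98^{2} = 9604$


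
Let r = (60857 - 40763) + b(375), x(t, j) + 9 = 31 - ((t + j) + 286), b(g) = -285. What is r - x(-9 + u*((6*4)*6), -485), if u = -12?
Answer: 17851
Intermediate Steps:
x(t, j) = -264 - j - t (x(t, j) = -9 + (31 - ((t + j) + 286)) = -9 + (31 - ((j + t) + 286)) = -9 + (31 - (286 + j + t)) = -9 + (31 + (-286 - j - t)) = -9 + (-255 - j - t) = -264 - j - t)
r = 19809 (r = (60857 - 40763) - 285 = 20094 - 285 = 19809)
r - x(-9 + u*((6*4)*6), -485) = 19809 - (-264 - 1*(-485) - (-9 - 12*6*4*6)) = 19809 - (-264 + 485 - (-9 - 288*6)) = 19809 - (-264 + 485 - (-9 - 12*144)) = 19809 - (-264 + 485 - (-9 - 1728)) = 19809 - (-264 + 485 - 1*(-1737)) = 19809 - (-264 + 485 + 1737) = 19809 - 1*1958 = 19809 - 1958 = 17851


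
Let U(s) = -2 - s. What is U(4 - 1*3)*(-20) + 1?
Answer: 61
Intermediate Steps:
U(4 - 1*3)*(-20) + 1 = (-2 - (4 - 1*3))*(-20) + 1 = (-2 - (4 - 3))*(-20) + 1 = (-2 - 1*1)*(-20) + 1 = (-2 - 1)*(-20) + 1 = -3*(-20) + 1 = 60 + 1 = 61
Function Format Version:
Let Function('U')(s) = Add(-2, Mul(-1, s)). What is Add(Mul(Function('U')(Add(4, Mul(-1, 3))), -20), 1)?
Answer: 61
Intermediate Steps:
Add(Mul(Function('U')(Add(4, Mul(-1, 3))), -20), 1) = Add(Mul(Add(-2, Mul(-1, Add(4, Mul(-1, 3)))), -20), 1) = Add(Mul(Add(-2, Mul(-1, Add(4, -3))), -20), 1) = Add(Mul(Add(-2, Mul(-1, 1)), -20), 1) = Add(Mul(Add(-2, -1), -20), 1) = Add(Mul(-3, -20), 1) = Add(60, 1) = 61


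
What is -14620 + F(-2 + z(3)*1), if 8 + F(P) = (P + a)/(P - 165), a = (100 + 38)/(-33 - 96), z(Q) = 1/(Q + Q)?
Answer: -89947465/6149 ≈ -14628.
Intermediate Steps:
z(Q) = 1/(2*Q)
a = -46/43 (a = 138/(-129) = 138*(-1/129) = -46/43 ≈ -1.0698)
F(P) = -8 + (-46/43 + P)/(-165 + P) (F(P) = -8 + (P - 46/43)/(P - 165) = -8 + (-46/43 + P)/(-165 + P))
-14620 + F(-2 + z(3)*1) = -14620 + 7*(8102 - 43*(-2 + ((½)/3)*1))/(43*(-165 + (-2 + ((½)/3)*1))) = -14620 + 7*(8102 - 43*(-2 + ((½)*(⅓))*1))/(43*(-165 + (-2 + ((½)*(⅓))*1))) = -14620 + 7*(8102 - 43*(-2 + (⅙)*1))/(43*(-165 + (-2 + (⅙)*1))) = -14620 + 7*(8102 - 43*(-2 + ⅙))/(43*(-165 + (-2 + ⅙))) = -14620 + 7*(8102 - 43*(-11/6))/(43*(-165 - 11/6)) = -14620 + 7*(8102 + 473/6)/(43*(-1001/6)) = -14620 + (7/43)*(-6/1001)*(49085/6) = -14620 - 49085/6149 = -89947465/6149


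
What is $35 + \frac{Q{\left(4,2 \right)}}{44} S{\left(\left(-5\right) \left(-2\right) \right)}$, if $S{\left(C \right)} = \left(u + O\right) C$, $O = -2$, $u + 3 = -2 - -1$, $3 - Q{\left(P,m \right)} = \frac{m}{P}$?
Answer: $\frac{695}{22} \approx 31.591$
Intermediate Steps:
$Q{\left(P,m \right)} = 3 - \frac{m}{P}$
$u = -4$ ($u = -3 - 1 = -4$)
$S{\left(C \right)} = - 6 C$ ($S{\left(C \right)} = \left(-4 - 2\right) C = - 6 C$)
$35 + \frac{Q{\left(4,2 \right)}}{44} S{\left(\left(-5\right) \left(-2\right) \right)} = 35 + \frac{3 - \frac{2}{4}}{44} \left(- 6 \left(\left(-5\right) \left(-2\right)\right)\right) = 35 + \left(3 - 2 \cdot \frac{1}{4}\right) \frac{1}{44} \left(\left(-6\right) 10\right) = 35 + \left(3 - \frac{1}{2}\right) \frac{1}{44} \left(-60\right) = 35 + \frac{5}{2} \cdot \frac{1}{44} \left(-60\right) = 35 + \frac{5}{88} \left(-60\right) = 35 - \frac{75}{22} = \frac{695}{22}$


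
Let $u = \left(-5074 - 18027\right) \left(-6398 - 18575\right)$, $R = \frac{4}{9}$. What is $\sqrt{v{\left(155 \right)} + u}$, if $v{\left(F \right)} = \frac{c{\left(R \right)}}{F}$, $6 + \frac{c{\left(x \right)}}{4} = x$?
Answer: $\frac{\sqrt{4989619108937}}{93} \approx 24019.0$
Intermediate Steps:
$R = \frac{4}{9}$ ($R = 4 \cdot \frac{1}{9} = \frac{4}{9} \approx 0.44444$)
$c{\left(x \right)} = -24 + 4 x$
$v{\left(F \right)} = - \frac{200}{9 F}$ ($v{\left(F \right)} = \frac{-24 + 4 \cdot \frac{4}{9}}{F} = \frac{-24 + \frac{16}{9}}{F} = - \frac{200}{9 F}$)
$u = 576901273$ ($u = \left(-23101\right) \left(-24973\right) = 576901273$)
$\sqrt{v{\left(155 \right)} + u} = \sqrt{- \frac{200}{9 \cdot 155} + 576901273} = \sqrt{\left(- \frac{200}{9}\right) \frac{1}{155} + 576901273} = \sqrt{- \frac{40}{279} + 576901273} = \sqrt{\frac{160955455127}{279}} = \frac{\sqrt{4989619108937}}{93}$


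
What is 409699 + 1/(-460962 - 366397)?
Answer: 338968154940/827359 ≈ 4.0970e+5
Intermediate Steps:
409699 + 1/(-460962 - 366397) = 409699 + 1/(-827359) = 409699 - 1/827359 = 338968154940/827359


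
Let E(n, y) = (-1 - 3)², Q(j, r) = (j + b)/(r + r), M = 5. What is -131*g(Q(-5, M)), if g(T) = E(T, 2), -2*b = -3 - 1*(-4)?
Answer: -2096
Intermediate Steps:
b = -½ (b = -(-3 - 1*(-4))/2 = -(-3 + 4)/2 = -½*1 = -½ ≈ -0.50000)
Q(j, r) = (-½ + j)/(2*r) (Q(j, r) = (j - ½)/(r + r) = (-½ + j)/((2*r)) = (-½ + j)*(1/(2*r)) = (-½ + j)/(2*r))
E(n, y) = 16 (E(n, y) = (-4)² = 16)
g(T) = 16
-131*g(Q(-5, M)) = -131*16 = -2096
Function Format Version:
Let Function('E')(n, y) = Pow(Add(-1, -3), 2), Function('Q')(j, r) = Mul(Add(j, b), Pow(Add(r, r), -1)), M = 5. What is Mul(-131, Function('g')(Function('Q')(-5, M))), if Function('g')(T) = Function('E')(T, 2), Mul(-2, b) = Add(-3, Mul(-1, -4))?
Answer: -2096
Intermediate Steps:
b = Rational(-1, 2) (b = Mul(Rational(-1, 2), Add(-3, Mul(-1, -4))) = Mul(Rational(-1, 2), Add(-3, 4)) = Mul(Rational(-1, 2), 1) = Rational(-1, 2) ≈ -0.50000)
Function('Q')(j, r) = Mul(Rational(1, 2), Pow(r, -1), Add(Rational(-1, 2), j)) (Function('Q')(j, r) = Mul(Add(j, Rational(-1, 2)), Pow(Add(r, r), -1)) = Mul(Add(Rational(-1, 2), j), Pow(Mul(2, r), -1)) = Mul(Add(Rational(-1, 2), j), Mul(Rational(1, 2), Pow(r, -1))) = Mul(Rational(1, 2), Pow(r, -1), Add(Rational(-1, 2), j)))
Function('E')(n, y) = 16 (Function('E')(n, y) = Pow(-4, 2) = 16)
Function('g')(T) = 16
Mul(-131, Function('g')(Function('Q')(-5, M))) = Mul(-131, 16) = -2096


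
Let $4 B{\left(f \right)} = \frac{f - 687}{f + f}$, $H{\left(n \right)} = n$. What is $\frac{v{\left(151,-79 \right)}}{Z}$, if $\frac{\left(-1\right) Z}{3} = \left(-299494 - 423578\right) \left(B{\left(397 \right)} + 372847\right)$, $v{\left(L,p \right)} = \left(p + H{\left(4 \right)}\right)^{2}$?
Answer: $\frac{248125}{35676426168096} \approx 6.9549 \cdot 10^{-9}$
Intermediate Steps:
$B{\left(f \right)} = \frac{-687 + f}{8 f}$ ($B{\left(f \right)} = \frac{\left(f - 687\right) \frac{1}{f + f}}{4} = \frac{\left(-687 + f\right) \frac{1}{2 f}}{4} = \frac{\frac{1}{2} \frac{1}{f} \left(-687 + f\right)}{4} = \frac{-687 + f}{8 f}$)
$v{\left(L,p \right)} = \left(4 + p\right)^{2}$ ($v{\left(L,p \right)} = \left(p + 4\right)^{2} = \left(4 + p\right)^{2}$)
$Z = \frac{321087835512864}{397}$ ($Z = - 3 \left(-299494 - 423578\right) \left(\frac{-687 + 397}{8 \cdot 397} + 372847\right) = - 3 \left(- 723072 \left(\frac{1}{8} \cdot \frac{1}{397} \left(-290\right) + 372847\right)\right) = - 3 \left(- 723072 \left(- \frac{145}{1588} + 372847\right)\right) = - 3 \left(\left(-723072\right) \frac{592080891}{1588}\right) = \left(-3\right) \left(- \frac{107029278504288}{397}\right) = \frac{321087835512864}{397} \approx 8.0879 \cdot 10^{11}$)
$\frac{v{\left(151,-79 \right)}}{Z} = \frac{\left(4 - 79\right)^{2}}{\frac{321087835512864}{397}} = \left(-75\right)^{2} \cdot \frac{397}{321087835512864} = 5625 \cdot \frac{397}{321087835512864} = \frac{248125}{35676426168096}$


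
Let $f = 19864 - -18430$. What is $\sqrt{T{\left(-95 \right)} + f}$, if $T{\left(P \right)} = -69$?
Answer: $5 \sqrt{1529} \approx 195.51$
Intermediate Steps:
$f = 38294$ ($f = 19864 + 18430 = 38294$)
$\sqrt{T{\left(-95 \right)} + f} = \sqrt{-69 + 38294} = \sqrt{38225} = 5 \sqrt{1529}$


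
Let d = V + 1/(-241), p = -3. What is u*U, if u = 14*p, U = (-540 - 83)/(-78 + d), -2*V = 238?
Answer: -1051001/7913 ≈ -132.82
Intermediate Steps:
V = -119 (V = -½*238 = -119)
d = -28680/241 (d = -119 + 1/(-241) = -119 - 1/241 = -28680/241 ≈ -119.00)
U = 150143/47478 (U = (-540 - 83)/(-78 - 28680/241) = -623/(-47478/241) = -623*(-241/47478) = 150143/47478 ≈ 3.1624)
u = -42 (u = 14*(-3) = -42)
u*U = -42*150143/47478 = -1051001/7913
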